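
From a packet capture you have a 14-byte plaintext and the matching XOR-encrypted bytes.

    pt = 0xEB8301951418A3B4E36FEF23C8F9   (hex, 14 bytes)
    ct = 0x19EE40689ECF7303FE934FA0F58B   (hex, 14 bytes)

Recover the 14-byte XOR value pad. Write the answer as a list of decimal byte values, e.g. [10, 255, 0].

Since ct = pt ⊕ pad, XORing both sides with pt gives pad = pt ⊕ ct.
11101011 ⊕ 00011001 = 11110010
10000011 ⊕ 11101110 = 01101101
00000001 ⊕ 01000000 = 01000001
10010101 ⊕ 01101000 = 11111101
00010100 ⊕ 10011110 = 10001010
00011000 ⊕ 11001111 = 11010111
10100011 ⊕ 01110011 = 11010000
10110100 ⊕ 00000011 = 10110111
11100011 ⊕ 11111110 = 00011101
01101111 ⊕ 10010011 = 11111100
11101111 ⊕ 01001111 = 10100000
00100011 ⊕ 10100000 = 10000011
11001000 ⊕ 11110101 = 00111101
11111001 ⊕ 10001011 = 01110010

[242, 109, 65, 253, 138, 215, 208, 183, 29, 252, 160, 131, 61, 114]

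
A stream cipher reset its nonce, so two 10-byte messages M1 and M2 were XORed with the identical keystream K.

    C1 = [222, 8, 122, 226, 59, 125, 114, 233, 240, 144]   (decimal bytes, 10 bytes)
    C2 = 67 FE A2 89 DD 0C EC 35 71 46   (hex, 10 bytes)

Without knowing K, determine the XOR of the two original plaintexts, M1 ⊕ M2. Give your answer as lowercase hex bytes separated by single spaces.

C1 ⊕ C2 = (M1 ⊕ K) ⊕ (M2 ⊕ K) = M1 ⊕ M2 — the shared key cancels under XOR.
byte 0: de XOR 67 = b9
byte 1: 08 XOR fe = f6
byte 2: 7a XOR a2 = d8
byte 3: e2 XOR 89 = 6b
byte 4: 3b XOR dd = e6
byte 5: 7d XOR 0c = 71
byte 6: 72 XOR ec = 9e
byte 7: e9 XOR 35 = dc
byte 8: f0 XOR 71 = 81
byte 9: 90 XOR 46 = d6

b9 f6 d8 6b e6 71 9e dc 81 d6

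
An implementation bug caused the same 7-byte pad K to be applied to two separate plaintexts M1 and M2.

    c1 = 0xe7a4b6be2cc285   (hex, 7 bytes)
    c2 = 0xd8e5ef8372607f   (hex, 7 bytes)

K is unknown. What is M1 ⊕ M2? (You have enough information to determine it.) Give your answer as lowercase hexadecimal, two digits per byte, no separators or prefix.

c1 ⊕ c2 = (M1 ⊕ K) ⊕ (M2 ⊕ K) = M1 ⊕ M2 — the shared key cancels under XOR.
byte 0: 11100111 ^ 11011000 = 00111111
byte 1: 10100100 ^ 11100101 = 01000001
byte 2: 10110110 ^ 11101111 = 01011001
byte 3: 10111110 ^ 10000011 = 00111101
byte 4: 00101100 ^ 01110010 = 01011110
byte 5: 11000010 ^ 01100000 = 10100010
byte 6: 10000101 ^ 01111111 = 11111010

3f41593d5ea2fa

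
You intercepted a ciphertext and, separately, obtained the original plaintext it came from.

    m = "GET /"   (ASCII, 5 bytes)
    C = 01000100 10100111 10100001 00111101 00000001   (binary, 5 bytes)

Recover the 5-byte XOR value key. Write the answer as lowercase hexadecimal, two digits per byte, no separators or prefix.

Since C = m ⊕ key, XORing both sides with m gives key = m ⊕ C.
47 xor 44 = 03
45 xor a7 = e2
54 xor a1 = f5
20 xor 3d = 1d
2f xor 01 = 2e

03e2f51d2e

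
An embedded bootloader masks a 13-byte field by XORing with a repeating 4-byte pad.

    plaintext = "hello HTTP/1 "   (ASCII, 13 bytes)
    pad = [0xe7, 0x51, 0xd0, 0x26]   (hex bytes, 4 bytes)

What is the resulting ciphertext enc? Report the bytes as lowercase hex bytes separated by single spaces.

8f 34 bc 4a 88 71 98 72 b3 01 ff 17 c7

The 4-byte key repeats, so the effective keystream is e7 51 d0 26 e7 51 d0 26 e7 51 d0 26 e7.
byte 0: 68 ^ e7 = 8f
byte 1: 65 ^ 51 = 34
byte 2: 6c ^ d0 = bc
byte 3: 6c ^ 26 = 4a
byte 4: 6f ^ e7 = 88
byte 5: 20 ^ 51 = 71
byte 6: 48 ^ d0 = 98
byte 7: 54 ^ 26 = 72
byte 8: 54 ^ e7 = b3
byte 9: 50 ^ 51 = 01
byte 10: 2f ^ d0 = ff
byte 11: 31 ^ 26 = 17
byte 12: 20 ^ e7 = c7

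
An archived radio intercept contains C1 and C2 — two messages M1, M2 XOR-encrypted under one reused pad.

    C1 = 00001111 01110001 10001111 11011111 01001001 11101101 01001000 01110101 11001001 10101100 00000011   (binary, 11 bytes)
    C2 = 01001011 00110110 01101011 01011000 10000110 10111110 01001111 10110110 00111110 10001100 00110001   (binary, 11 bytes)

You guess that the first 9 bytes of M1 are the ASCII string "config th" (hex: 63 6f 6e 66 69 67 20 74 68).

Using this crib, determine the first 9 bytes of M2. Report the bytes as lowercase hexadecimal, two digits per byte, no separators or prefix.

First, C1 ⊕ C2 = (M1 ⊕ K) ⊕ (M2 ⊕ K) = M1 ⊕ M2, so the key drops out. Then M2 = (M1 ⊕ M2) ⊕ M1 over the first 9 bytes.
byte 0: (0f ^ 4b) ^ 63 = 44 ^ 63 = 27
byte 1: (71 ^ 36) ^ 6f = 47 ^ 6f = 28
byte 2: (8f ^ 6b) ^ 6e = e4 ^ 6e = 8a
byte 3: (df ^ 58) ^ 66 = 87 ^ 66 = e1
byte 4: (49 ^ 86) ^ 69 = cf ^ 69 = a6
byte 5: (ed ^ be) ^ 67 = 53 ^ 67 = 34
byte 6: (48 ^ 4f) ^ 20 = 07 ^ 20 = 27
byte 7: (75 ^ b6) ^ 74 = c3 ^ 74 = b7
byte 8: (c9 ^ 3e) ^ 68 = f7 ^ 68 = 9f

27288ae1a63427b79f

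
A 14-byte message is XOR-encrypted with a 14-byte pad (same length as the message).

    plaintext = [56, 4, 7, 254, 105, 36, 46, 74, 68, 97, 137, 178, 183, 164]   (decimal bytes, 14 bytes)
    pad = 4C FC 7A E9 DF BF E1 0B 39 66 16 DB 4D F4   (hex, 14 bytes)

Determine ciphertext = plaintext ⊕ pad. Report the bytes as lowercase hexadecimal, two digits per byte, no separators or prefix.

XOR is its own inverse, so applying the key byte-wise gives the result directly.
38 XOR 4c = 74
04 XOR fc = f8
07 XOR 7a = 7d
fe XOR e9 = 17
69 XOR df = b6
24 XOR bf = 9b
2e XOR e1 = cf
4a XOR 0b = 41
44 XOR 39 = 7d
61 XOR 66 = 07
89 XOR 16 = 9f
b2 XOR db = 69
b7 XOR 4d = fa
a4 XOR f4 = 50

74f87d17b69bcf417d079f69fa50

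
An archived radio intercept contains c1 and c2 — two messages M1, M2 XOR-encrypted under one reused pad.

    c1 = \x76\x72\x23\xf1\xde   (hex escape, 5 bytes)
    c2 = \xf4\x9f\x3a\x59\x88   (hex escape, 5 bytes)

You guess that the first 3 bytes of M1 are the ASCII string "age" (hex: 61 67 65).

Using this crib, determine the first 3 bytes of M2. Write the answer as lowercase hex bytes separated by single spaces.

First, c1 ⊕ c2 = (M1 ⊕ K) ⊕ (M2 ⊕ K) = M1 ⊕ M2, so the key drops out. Then M2 = (M1 ⊕ M2) ⊕ M1 over the first 3 bytes.
byte 0: (76 xor f4) xor 61 = 82 xor 61 = e3
byte 1: (72 xor 9f) xor 67 = ed xor 67 = 8a
byte 2: (23 xor 3a) xor 65 = 19 xor 65 = 7c

e3 8a 7c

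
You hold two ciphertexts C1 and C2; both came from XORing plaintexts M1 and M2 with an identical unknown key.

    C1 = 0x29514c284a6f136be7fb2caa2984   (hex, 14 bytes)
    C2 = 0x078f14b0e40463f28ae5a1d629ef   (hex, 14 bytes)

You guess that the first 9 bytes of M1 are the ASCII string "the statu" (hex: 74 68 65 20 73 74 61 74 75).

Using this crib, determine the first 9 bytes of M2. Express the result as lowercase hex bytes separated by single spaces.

5a b6 3d b8 dd 1f 11 ed 18

First, C1 ⊕ C2 = (M1 ⊕ K) ⊕ (M2 ⊕ K) = M1 ⊕ M2, so the key drops out. Then M2 = (M1 ⊕ M2) ⊕ M1 over the first 9 bytes.
byte 0: (29 xor 07) xor 74 = 2e xor 74 = 5a
byte 1: (51 xor 8f) xor 68 = de xor 68 = b6
byte 2: (4c xor 14) xor 65 = 58 xor 65 = 3d
byte 3: (28 xor b0) xor 20 = 98 xor 20 = b8
byte 4: (4a xor e4) xor 73 = ae xor 73 = dd
byte 5: (6f xor 04) xor 74 = 6b xor 74 = 1f
byte 6: (13 xor 63) xor 61 = 70 xor 61 = 11
byte 7: (6b xor f2) xor 74 = 99 xor 74 = ed
byte 8: (e7 xor 8a) xor 75 = 6d xor 75 = 18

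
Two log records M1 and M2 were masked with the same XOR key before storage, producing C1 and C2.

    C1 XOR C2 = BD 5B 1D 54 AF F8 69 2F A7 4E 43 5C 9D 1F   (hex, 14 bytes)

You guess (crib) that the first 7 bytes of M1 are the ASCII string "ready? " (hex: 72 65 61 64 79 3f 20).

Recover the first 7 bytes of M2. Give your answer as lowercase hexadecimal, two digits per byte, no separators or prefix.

cf3e7c30d6c749

Since C1 ⊕ C2 = M1 ⊕ M2, XORing with the guessed M1 bytes yields the corresponding M2 bytes: M2 = (C1 ⊕ C2) ⊕ M1.
byte 0: 189 ^ 114 = 207
byte 1:  91 ^ 101 =  62
byte 2:  29 ^  97 = 124
byte 3:  84 ^ 100 =  48
byte 4: 175 ^ 121 = 214
byte 5: 248 ^  63 = 199
byte 6: 105 ^  32 =  73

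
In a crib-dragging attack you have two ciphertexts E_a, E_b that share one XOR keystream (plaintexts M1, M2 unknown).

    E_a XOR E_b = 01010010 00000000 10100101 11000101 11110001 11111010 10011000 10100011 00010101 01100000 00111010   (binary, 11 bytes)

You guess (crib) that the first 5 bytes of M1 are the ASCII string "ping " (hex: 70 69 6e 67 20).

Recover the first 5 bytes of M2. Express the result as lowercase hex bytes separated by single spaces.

22 69 cb a2 d1

Since E_a ⊕ E_b = M1 ⊕ M2, XORing with the guessed M1 bytes yields the corresponding M2 bytes: M2 = (E_a ⊕ E_b) ⊕ M1.
52 ⊕ 70 = 22
00 ⊕ 69 = 69
a5 ⊕ 6e = cb
c5 ⊕ 67 = a2
f1 ⊕ 20 = d1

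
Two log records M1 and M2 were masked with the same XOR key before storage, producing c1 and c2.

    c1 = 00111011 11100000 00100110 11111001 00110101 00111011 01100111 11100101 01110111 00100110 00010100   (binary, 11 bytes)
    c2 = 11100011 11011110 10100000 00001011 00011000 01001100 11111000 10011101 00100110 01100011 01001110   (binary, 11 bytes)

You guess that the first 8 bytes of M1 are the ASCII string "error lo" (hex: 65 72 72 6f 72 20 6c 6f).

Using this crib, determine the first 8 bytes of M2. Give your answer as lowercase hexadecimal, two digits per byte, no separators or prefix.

bd4cf49d5f57f317

First, c1 ⊕ c2 = (M1 ⊕ K) ⊕ (M2 ⊕ K) = M1 ⊕ M2, so the key drops out. Then M2 = (M1 ⊕ M2) ⊕ M1 over the first 8 bytes.
byte 0: (3b ^ e3) ^ 65 = d8 ^ 65 = bd
byte 1: (e0 ^ de) ^ 72 = 3e ^ 72 = 4c
byte 2: (26 ^ a0) ^ 72 = 86 ^ 72 = f4
byte 3: (f9 ^ 0b) ^ 6f = f2 ^ 6f = 9d
byte 4: (35 ^ 18) ^ 72 = 2d ^ 72 = 5f
byte 5: (3b ^ 4c) ^ 20 = 77 ^ 20 = 57
byte 6: (67 ^ f8) ^ 6c = 9f ^ 6c = f3
byte 7: (e5 ^ 9d) ^ 6f = 78 ^ 6f = 17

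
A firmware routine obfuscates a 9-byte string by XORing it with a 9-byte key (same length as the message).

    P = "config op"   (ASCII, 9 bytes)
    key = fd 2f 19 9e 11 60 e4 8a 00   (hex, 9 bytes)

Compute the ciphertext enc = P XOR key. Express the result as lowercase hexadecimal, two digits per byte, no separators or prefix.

9e4077f87807c4e570

63 XOR fd = 9e
6f XOR 2f = 40
6e XOR 19 = 77
66 XOR 9e = f8
69 XOR 11 = 78
67 XOR 60 = 07
20 XOR e4 = c4
6f XOR 8a = e5
70 XOR 00 = 70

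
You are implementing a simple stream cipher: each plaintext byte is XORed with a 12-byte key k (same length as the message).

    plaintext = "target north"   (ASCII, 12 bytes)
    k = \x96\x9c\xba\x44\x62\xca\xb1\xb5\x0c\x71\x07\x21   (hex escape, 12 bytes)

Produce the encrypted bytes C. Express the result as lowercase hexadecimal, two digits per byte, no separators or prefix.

74 ^ 96 = e2
61 ^ 9c = fd
72 ^ ba = c8
67 ^ 44 = 23
65 ^ 62 = 07
74 ^ ca = be
20 ^ b1 = 91
6e ^ b5 = db
6f ^ 0c = 63
72 ^ 71 = 03
74 ^ 07 = 73
68 ^ 21 = 49

e2fdc82307be91db63037349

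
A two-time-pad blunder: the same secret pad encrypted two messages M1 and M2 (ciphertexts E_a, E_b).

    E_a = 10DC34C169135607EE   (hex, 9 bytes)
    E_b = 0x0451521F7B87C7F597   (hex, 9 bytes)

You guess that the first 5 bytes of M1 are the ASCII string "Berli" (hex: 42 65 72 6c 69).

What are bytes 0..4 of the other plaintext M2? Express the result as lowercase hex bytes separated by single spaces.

56 e8 14 b2 7b

First, E_a ⊕ E_b = (M1 ⊕ K) ⊕ (M2 ⊕ K) = M1 ⊕ M2, so the key drops out. Then M2 = (M1 ⊕ M2) ⊕ M1 over the first 5 bytes.
byte 0: (10 xor 04) xor 42 = 14 xor 42 = 56
byte 1: (dc xor 51) xor 65 = 8d xor 65 = e8
byte 2: (34 xor 52) xor 72 = 66 xor 72 = 14
byte 3: (c1 xor 1f) xor 6c = de xor 6c = b2
byte 4: (69 xor 7b) xor 69 = 12 xor 69 = 7b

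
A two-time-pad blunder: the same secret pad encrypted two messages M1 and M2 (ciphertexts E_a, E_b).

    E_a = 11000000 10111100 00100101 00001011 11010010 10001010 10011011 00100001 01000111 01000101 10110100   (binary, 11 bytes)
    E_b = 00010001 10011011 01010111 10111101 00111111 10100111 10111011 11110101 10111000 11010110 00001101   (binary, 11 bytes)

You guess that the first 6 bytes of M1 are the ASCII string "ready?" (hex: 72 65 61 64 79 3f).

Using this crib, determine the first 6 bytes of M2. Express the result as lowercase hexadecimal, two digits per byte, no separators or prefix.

First, E_a ⊕ E_b = (M1 ⊕ K) ⊕ (M2 ⊕ K) = M1 ⊕ M2, so the key drops out. Then M2 = (M1 ⊕ M2) ⊕ M1 over the first 6 bytes.
byte 0: (c0 XOR 11) XOR 72 = d1 XOR 72 = a3
byte 1: (bc XOR 9b) XOR 65 = 27 XOR 65 = 42
byte 2: (25 XOR 57) XOR 61 = 72 XOR 61 = 13
byte 3: (0b XOR bd) XOR 64 = b6 XOR 64 = d2
byte 4: (d2 XOR 3f) XOR 79 = ed XOR 79 = 94
byte 5: (8a XOR a7) XOR 3f = 2d XOR 3f = 12

a34213d29412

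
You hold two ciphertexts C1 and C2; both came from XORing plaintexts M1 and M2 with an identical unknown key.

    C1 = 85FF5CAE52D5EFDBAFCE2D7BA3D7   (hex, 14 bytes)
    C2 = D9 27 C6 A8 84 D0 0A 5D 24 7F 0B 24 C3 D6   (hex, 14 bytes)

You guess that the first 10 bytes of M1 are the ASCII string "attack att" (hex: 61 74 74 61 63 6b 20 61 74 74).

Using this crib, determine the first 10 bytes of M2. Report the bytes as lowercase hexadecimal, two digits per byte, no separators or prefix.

First, C1 ⊕ C2 = (M1 ⊕ K) ⊕ (M2 ⊕ K) = M1 ⊕ M2, so the key drops out. Then M2 = (M1 ⊕ M2) ⊕ M1 over the first 10 bytes.
byte 0: (85 xor d9) xor 61 = 5c xor 61 = 3d
byte 1: (ff xor 27) xor 74 = d8 xor 74 = ac
byte 2: (5c xor c6) xor 74 = 9a xor 74 = ee
byte 3: (ae xor a8) xor 61 = 06 xor 61 = 67
byte 4: (52 xor 84) xor 63 = d6 xor 63 = b5
byte 5: (d5 xor d0) xor 6b = 05 xor 6b = 6e
byte 6: (ef xor 0a) xor 20 = e5 xor 20 = c5
byte 7: (db xor 5d) xor 61 = 86 xor 61 = e7
byte 8: (af xor 24) xor 74 = 8b xor 74 = ff
byte 9: (ce xor 7f) xor 74 = b1 xor 74 = c5

3dacee67b56ec5e7ffc5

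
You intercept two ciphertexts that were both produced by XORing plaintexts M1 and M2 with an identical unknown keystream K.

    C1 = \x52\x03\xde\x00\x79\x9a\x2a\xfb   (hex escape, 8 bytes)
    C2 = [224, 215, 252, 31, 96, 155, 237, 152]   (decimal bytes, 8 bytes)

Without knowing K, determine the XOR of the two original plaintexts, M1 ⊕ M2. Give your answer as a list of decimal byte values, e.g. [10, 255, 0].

C1 ⊕ C2 = (M1 ⊕ K) ⊕ (M2 ⊕ K) = M1 ⊕ M2 — the shared key cancels under XOR.
01010010 ⊕ 11100000 = 10110010
00000011 ⊕ 11010111 = 11010100
11011110 ⊕ 11111100 = 00100010
00000000 ⊕ 00011111 = 00011111
01111001 ⊕ 01100000 = 00011001
10011010 ⊕ 10011011 = 00000001
00101010 ⊕ 11101101 = 11000111
11111011 ⊕ 10011000 = 01100011

[178, 212, 34, 31, 25, 1, 199, 99]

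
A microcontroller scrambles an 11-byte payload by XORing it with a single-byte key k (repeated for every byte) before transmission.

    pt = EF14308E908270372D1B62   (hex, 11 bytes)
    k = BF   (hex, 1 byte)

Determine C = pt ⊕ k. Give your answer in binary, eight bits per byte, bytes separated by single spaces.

The 1-byte key repeats, so the effective keystream is bf bf bf bf bf bf bf bf bf bf bf.
byte 0: 11101111 xor 10111111 = 01010000
byte 1: 00010100 xor 10111111 = 10101011
byte 2: 00110000 xor 10111111 = 10001111
byte 3: 10001110 xor 10111111 = 00110001
byte 4: 10010000 xor 10111111 = 00101111
byte 5: 10000010 xor 10111111 = 00111101
byte 6: 01110000 xor 10111111 = 11001111
byte 7: 00110111 xor 10111111 = 10001000
byte 8: 00101101 xor 10111111 = 10010010
byte 9: 00011011 xor 10111111 = 10100100
byte 10: 01100010 xor 10111111 = 11011101

01010000 10101011 10001111 00110001 00101111 00111101 11001111 10001000 10010010 10100100 11011101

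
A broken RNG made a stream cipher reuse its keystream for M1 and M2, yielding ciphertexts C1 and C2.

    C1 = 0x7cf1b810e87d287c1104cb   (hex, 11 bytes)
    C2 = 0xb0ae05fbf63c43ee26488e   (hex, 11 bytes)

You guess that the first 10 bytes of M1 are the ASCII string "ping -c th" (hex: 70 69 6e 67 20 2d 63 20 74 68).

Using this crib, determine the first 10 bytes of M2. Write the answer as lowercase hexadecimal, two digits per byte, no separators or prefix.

First, C1 ⊕ C2 = (M1 ⊕ K) ⊕ (M2 ⊕ K) = M1 ⊕ M2, so the key drops out. Then M2 = (M1 ⊕ M2) ⊕ M1 over the first 10 bytes.
byte 0: (7c ^ b0) ^ 70 = cc ^ 70 = bc
byte 1: (f1 ^ ae) ^ 69 = 5f ^ 69 = 36
byte 2: (b8 ^ 05) ^ 6e = bd ^ 6e = d3
byte 3: (10 ^ fb) ^ 67 = eb ^ 67 = 8c
byte 4: (e8 ^ f6) ^ 20 = 1e ^ 20 = 3e
byte 5: (7d ^ 3c) ^ 2d = 41 ^ 2d = 6c
byte 6: (28 ^ 43) ^ 63 = 6b ^ 63 = 08
byte 7: (7c ^ ee) ^ 20 = 92 ^ 20 = b2
byte 8: (11 ^ 26) ^ 74 = 37 ^ 74 = 43
byte 9: (04 ^ 48) ^ 68 = 4c ^ 68 = 24

bc36d38c3e6c08b24324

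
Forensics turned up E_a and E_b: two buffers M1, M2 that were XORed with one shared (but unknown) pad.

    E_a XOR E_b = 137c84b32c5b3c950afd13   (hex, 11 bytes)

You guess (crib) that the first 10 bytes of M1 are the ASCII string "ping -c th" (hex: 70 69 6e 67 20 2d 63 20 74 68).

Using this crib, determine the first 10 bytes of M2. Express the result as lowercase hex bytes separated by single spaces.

Since E_a ⊕ E_b = M1 ⊕ M2, XORing with the guessed M1 bytes yields the corresponding M2 bytes: M2 = (E_a ⊕ E_b) ⊕ M1.
13 ^ 70 = 63
7c ^ 69 = 15
84 ^ 6e = ea
b3 ^ 67 = d4
2c ^ 20 = 0c
5b ^ 2d = 76
3c ^ 63 = 5f
95 ^ 20 = b5
0a ^ 74 = 7e
fd ^ 68 = 95

63 15 ea d4 0c 76 5f b5 7e 95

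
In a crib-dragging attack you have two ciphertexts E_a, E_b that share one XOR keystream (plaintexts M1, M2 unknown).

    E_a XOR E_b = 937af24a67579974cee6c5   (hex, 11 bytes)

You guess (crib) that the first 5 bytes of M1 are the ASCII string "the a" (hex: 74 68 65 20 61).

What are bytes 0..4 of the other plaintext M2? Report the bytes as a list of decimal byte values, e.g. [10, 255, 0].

Since E_a ⊕ E_b = M1 ⊕ M2, XORing with the guessed M1 bytes yields the corresponding M2 bytes: M2 = (E_a ⊕ E_b) ⊕ M1.
93 XOR 74 = e7
7a XOR 68 = 12
f2 XOR 65 = 97
4a XOR 20 = 6a
67 XOR 61 = 06

[231, 18, 151, 106, 6]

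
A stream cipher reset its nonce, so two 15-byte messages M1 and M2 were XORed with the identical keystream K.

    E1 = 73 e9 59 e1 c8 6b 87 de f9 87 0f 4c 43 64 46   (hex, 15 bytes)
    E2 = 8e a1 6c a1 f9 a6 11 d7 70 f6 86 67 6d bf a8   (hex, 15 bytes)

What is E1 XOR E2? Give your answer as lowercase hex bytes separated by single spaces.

E1 ⊕ E2 = (M1 ⊕ K) ⊕ (M2 ⊕ K) = M1 ⊕ M2 — the shared key cancels under XOR.
byte 0: 01110011 ⊕ 10001110 = 11111101
byte 1: 11101001 ⊕ 10100001 = 01001000
byte 2: 01011001 ⊕ 01101100 = 00110101
byte 3: 11100001 ⊕ 10100001 = 01000000
byte 4: 11001000 ⊕ 11111001 = 00110001
byte 5: 01101011 ⊕ 10100110 = 11001101
byte 6: 10000111 ⊕ 00010001 = 10010110
byte 7: 11011110 ⊕ 11010111 = 00001001
byte 8: 11111001 ⊕ 01110000 = 10001001
byte 9: 10000111 ⊕ 11110110 = 01110001
byte 10: 00001111 ⊕ 10000110 = 10001001
byte 11: 01001100 ⊕ 01100111 = 00101011
byte 12: 01000011 ⊕ 01101101 = 00101110
byte 13: 01100100 ⊕ 10111111 = 11011011
byte 14: 01000110 ⊕ 10101000 = 11101110

fd 48 35 40 31 cd 96 09 89 71 89 2b 2e db ee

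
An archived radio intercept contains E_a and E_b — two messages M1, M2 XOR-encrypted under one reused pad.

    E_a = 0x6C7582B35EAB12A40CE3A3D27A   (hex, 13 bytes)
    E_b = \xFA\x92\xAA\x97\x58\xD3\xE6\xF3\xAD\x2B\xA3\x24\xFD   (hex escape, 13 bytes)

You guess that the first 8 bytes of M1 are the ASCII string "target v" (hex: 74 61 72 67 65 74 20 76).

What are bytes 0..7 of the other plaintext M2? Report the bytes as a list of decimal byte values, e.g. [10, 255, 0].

First, E_a ⊕ E_b = (M1 ⊕ K) ⊕ (M2 ⊕ K) = M1 ⊕ M2, so the key drops out. Then M2 = (M1 ⊕ M2) ⊕ M1 over the first 8 bytes.
byte 0: (6c xor fa) xor 74 = 96 xor 74 = e2
byte 1: (75 xor 92) xor 61 = e7 xor 61 = 86
byte 2: (82 xor aa) xor 72 = 28 xor 72 = 5a
byte 3: (b3 xor 97) xor 67 = 24 xor 67 = 43
byte 4: (5e xor 58) xor 65 = 06 xor 65 = 63
byte 5: (ab xor d3) xor 74 = 78 xor 74 = 0c
byte 6: (12 xor e6) xor 20 = f4 xor 20 = d4
byte 7: (a4 xor f3) xor 76 = 57 xor 76 = 21

[226, 134, 90, 67, 99, 12, 212, 33]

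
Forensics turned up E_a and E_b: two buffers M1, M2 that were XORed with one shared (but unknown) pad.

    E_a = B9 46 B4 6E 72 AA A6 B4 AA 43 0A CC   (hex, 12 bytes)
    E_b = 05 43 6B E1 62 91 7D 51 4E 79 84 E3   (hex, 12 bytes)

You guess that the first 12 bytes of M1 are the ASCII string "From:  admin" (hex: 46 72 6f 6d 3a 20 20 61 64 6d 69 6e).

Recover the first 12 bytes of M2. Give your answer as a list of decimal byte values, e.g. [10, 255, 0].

First, E_a ⊕ E_b = (M1 ⊕ K) ⊕ (M2 ⊕ K) = M1 ⊕ M2, so the key drops out. Then M2 = (M1 ⊕ M2) ⊕ M1 over the first 12 bytes.
byte 0: (b9 ⊕ 05) ⊕ 46 = bc ⊕ 46 = fa
byte 1: (46 ⊕ 43) ⊕ 72 = 05 ⊕ 72 = 77
byte 2: (b4 ⊕ 6b) ⊕ 6f = df ⊕ 6f = b0
byte 3: (6e ⊕ e1) ⊕ 6d = 8f ⊕ 6d = e2
byte 4: (72 ⊕ 62) ⊕ 3a = 10 ⊕ 3a = 2a
byte 5: (aa ⊕ 91) ⊕ 20 = 3b ⊕ 20 = 1b
byte 6: (a6 ⊕ 7d) ⊕ 20 = db ⊕ 20 = fb
byte 7: (b4 ⊕ 51) ⊕ 61 = e5 ⊕ 61 = 84
byte 8: (aa ⊕ 4e) ⊕ 64 = e4 ⊕ 64 = 80
byte 9: (43 ⊕ 79) ⊕ 6d = 3a ⊕ 6d = 57
byte 10: (0a ⊕ 84) ⊕ 69 = 8e ⊕ 69 = e7
byte 11: (cc ⊕ e3) ⊕ 6e = 2f ⊕ 6e = 41

[250, 119, 176, 226, 42, 27, 251, 132, 128, 87, 231, 65]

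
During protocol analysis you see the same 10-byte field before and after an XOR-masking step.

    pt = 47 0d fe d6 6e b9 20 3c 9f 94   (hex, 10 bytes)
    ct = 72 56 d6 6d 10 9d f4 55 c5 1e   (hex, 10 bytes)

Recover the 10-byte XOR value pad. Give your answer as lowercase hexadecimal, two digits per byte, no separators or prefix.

355b28bb7e24d4695a8a

Since ct = pt ⊕ pad, XORing both sides with pt gives pad = pt ⊕ ct.
47 XOR 72 = 35
0d XOR 56 = 5b
fe XOR d6 = 28
d6 XOR 6d = bb
6e XOR 10 = 7e
b9 XOR 9d = 24
20 XOR f4 = d4
3c XOR 55 = 69
9f XOR c5 = 5a
94 XOR 1e = 8a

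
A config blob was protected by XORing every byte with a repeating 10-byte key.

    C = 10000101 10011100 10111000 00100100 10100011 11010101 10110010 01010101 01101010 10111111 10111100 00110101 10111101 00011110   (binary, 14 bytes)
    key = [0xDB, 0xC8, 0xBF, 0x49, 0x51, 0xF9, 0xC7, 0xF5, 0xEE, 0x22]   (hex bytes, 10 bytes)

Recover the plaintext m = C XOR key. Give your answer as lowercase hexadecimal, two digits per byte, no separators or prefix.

5e54076df22c75a0849d67fd0257

The 10-byte key repeats, so the effective keystream is db c8 bf 49 51 f9 c7 f5 ee 22 db c8 bf 49.
byte 0: 10000101 ^ 11011011 = 01011110
byte 1: 10011100 ^ 11001000 = 01010100
byte 2: 10111000 ^ 10111111 = 00000111
byte 3: 00100100 ^ 01001001 = 01101101
byte 4: 10100011 ^ 01010001 = 11110010
byte 5: 11010101 ^ 11111001 = 00101100
byte 6: 10110010 ^ 11000111 = 01110101
byte 7: 01010101 ^ 11110101 = 10100000
byte 8: 01101010 ^ 11101110 = 10000100
byte 9: 10111111 ^ 00100010 = 10011101
byte 10: 10111100 ^ 11011011 = 01100111
byte 11: 00110101 ^ 11001000 = 11111101
byte 12: 10111101 ^ 10111111 = 00000010
byte 13: 00011110 ^ 01001001 = 01010111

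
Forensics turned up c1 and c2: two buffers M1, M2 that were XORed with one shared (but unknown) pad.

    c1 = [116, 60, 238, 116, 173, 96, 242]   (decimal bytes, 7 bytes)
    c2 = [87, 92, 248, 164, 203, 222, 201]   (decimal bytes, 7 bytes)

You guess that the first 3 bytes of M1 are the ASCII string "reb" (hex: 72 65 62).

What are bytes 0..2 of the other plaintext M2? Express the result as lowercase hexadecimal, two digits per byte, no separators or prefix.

First, c1 ⊕ c2 = (M1 ⊕ K) ⊕ (M2 ⊕ K) = M1 ⊕ M2, so the key drops out. Then M2 = (M1 ⊕ M2) ⊕ M1 over the first 3 bytes.
byte 0: (74 xor 57) xor 72 = 23 xor 72 = 51
byte 1: (3c xor 5c) xor 65 = 60 xor 65 = 05
byte 2: (ee xor f8) xor 62 = 16 xor 62 = 74

510574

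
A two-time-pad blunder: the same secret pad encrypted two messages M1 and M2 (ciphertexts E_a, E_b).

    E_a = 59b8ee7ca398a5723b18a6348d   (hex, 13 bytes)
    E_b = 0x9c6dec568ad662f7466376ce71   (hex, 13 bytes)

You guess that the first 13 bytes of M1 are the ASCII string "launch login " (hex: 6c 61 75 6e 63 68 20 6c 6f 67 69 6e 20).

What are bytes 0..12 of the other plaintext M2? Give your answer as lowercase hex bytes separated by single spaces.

First, E_a ⊕ E_b = (M1 ⊕ K) ⊕ (M2 ⊕ K) = M1 ⊕ M2, so the key drops out. Then M2 = (M1 ⊕ M2) ⊕ M1 over the first 13 bytes.
byte 0: (59 XOR 9c) XOR 6c = c5 XOR 6c = a9
byte 1: (b8 XOR 6d) XOR 61 = d5 XOR 61 = b4
byte 2: (ee XOR ec) XOR 75 = 02 XOR 75 = 77
byte 3: (7c XOR 56) XOR 6e = 2a XOR 6e = 44
byte 4: (a3 XOR 8a) XOR 63 = 29 XOR 63 = 4a
byte 5: (98 XOR d6) XOR 68 = 4e XOR 68 = 26
byte 6: (a5 XOR 62) XOR 20 = c7 XOR 20 = e7
byte 7: (72 XOR f7) XOR 6c = 85 XOR 6c = e9
byte 8: (3b XOR 46) XOR 6f = 7d XOR 6f = 12
byte 9: (18 XOR 63) XOR 67 = 7b XOR 67 = 1c
byte 10: (a6 XOR 76) XOR 69 = d0 XOR 69 = b9
byte 11: (34 XOR ce) XOR 6e = fa XOR 6e = 94
byte 12: (8d XOR 71) XOR 20 = fc XOR 20 = dc

a9 b4 77 44 4a 26 e7 e9 12 1c b9 94 dc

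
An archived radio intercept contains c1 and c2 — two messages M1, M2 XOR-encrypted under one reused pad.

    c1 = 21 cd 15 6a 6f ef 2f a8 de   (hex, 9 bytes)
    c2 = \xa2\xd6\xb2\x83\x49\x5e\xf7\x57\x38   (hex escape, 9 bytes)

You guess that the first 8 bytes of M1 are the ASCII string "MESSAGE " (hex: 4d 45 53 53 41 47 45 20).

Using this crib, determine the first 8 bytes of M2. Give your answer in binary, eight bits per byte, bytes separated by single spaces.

11001110 01011110 11110100 10111010 01100111 11110110 10011101 11011111

First, c1 ⊕ c2 = (M1 ⊕ K) ⊕ (M2 ⊕ K) = M1 ⊕ M2, so the key drops out. Then M2 = (M1 ⊕ M2) ⊕ M1 over the first 8 bytes.
byte 0: (21 ^ a2) ^ 4d = 83 ^ 4d = ce
byte 1: (cd ^ d6) ^ 45 = 1b ^ 45 = 5e
byte 2: (15 ^ b2) ^ 53 = a7 ^ 53 = f4
byte 3: (6a ^ 83) ^ 53 = e9 ^ 53 = ba
byte 4: (6f ^ 49) ^ 41 = 26 ^ 41 = 67
byte 5: (ef ^ 5e) ^ 47 = b1 ^ 47 = f6
byte 6: (2f ^ f7) ^ 45 = d8 ^ 45 = 9d
byte 7: (a8 ^ 57) ^ 20 = ff ^ 20 = df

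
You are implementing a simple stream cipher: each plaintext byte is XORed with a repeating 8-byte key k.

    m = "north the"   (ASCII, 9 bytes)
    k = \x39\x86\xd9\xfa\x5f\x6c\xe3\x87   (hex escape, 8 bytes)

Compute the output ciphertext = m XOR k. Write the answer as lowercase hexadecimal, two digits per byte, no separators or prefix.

57e9ab8e374c97ef5c

The 8-byte key repeats, so the effective keystream is 39 86 d9 fa 5f 6c e3 87 39.
byte 0: 6e ⊕ 39 = 57
byte 1: 6f ⊕ 86 = e9
byte 2: 72 ⊕ d9 = ab
byte 3: 74 ⊕ fa = 8e
byte 4: 68 ⊕ 5f = 37
byte 5: 20 ⊕ 6c = 4c
byte 6: 74 ⊕ e3 = 97
byte 7: 68 ⊕ 87 = ef
byte 8: 65 ⊕ 39 = 5c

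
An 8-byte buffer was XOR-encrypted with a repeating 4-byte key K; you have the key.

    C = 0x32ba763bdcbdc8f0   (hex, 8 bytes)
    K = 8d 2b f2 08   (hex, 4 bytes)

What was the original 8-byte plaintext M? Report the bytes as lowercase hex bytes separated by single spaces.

The 4-byte key repeats, so the effective keystream is 8d 2b f2 08 8d 2b f2 08.
byte 0:  50 xor 141 = 191
byte 1: 186 xor  43 = 145
byte 2: 118 xor 242 = 132
byte 3:  59 xor   8 =  51
byte 4: 220 xor 141 =  81
byte 5: 189 xor  43 = 150
byte 6: 200 xor 242 =  58
byte 7: 240 xor   8 = 248

bf 91 84 33 51 96 3a f8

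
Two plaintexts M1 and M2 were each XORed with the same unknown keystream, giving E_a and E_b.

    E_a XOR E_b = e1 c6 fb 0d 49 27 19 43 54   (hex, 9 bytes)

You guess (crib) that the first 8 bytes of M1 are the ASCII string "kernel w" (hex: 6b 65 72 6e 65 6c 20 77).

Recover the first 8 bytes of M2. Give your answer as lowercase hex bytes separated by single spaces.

8a a3 89 63 2c 4b 39 34

Since E_a ⊕ E_b = M1 ⊕ M2, XORing with the guessed M1 bytes yields the corresponding M2 bytes: M2 = (E_a ⊕ E_b) ⊕ M1.
11100001 xor 01101011 = 10001010
11000110 xor 01100101 = 10100011
11111011 xor 01110010 = 10001001
00001101 xor 01101110 = 01100011
01001001 xor 01100101 = 00101100
00100111 xor 01101100 = 01001011
00011001 xor 00100000 = 00111001
01000011 xor 01110111 = 00110100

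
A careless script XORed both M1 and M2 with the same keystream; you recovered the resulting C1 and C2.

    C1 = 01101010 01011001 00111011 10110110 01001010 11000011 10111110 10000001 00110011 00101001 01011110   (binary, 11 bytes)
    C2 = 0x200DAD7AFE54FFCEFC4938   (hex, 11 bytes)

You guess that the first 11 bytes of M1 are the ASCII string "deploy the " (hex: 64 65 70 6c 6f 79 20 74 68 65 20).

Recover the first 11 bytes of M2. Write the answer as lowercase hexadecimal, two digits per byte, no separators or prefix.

First, C1 ⊕ C2 = (M1 ⊕ K) ⊕ (M2 ⊕ K) = M1 ⊕ M2, so the key drops out. Then M2 = (M1 ⊕ M2) ⊕ M1 over the first 11 bytes.
byte 0: (6a ^ 20) ^ 64 = 4a ^ 64 = 2e
byte 1: (59 ^ 0d) ^ 65 = 54 ^ 65 = 31
byte 2: (3b ^ ad) ^ 70 = 96 ^ 70 = e6
byte 3: (b6 ^ 7a) ^ 6c = cc ^ 6c = a0
byte 4: (4a ^ fe) ^ 6f = b4 ^ 6f = db
byte 5: (c3 ^ 54) ^ 79 = 97 ^ 79 = ee
byte 6: (be ^ ff) ^ 20 = 41 ^ 20 = 61
byte 7: (81 ^ ce) ^ 74 = 4f ^ 74 = 3b
byte 8: (33 ^ fc) ^ 68 = cf ^ 68 = a7
byte 9: (29 ^ 49) ^ 65 = 60 ^ 65 = 05
byte 10: (5e ^ 38) ^ 20 = 66 ^ 20 = 46

2e31e6a0dbee613ba70546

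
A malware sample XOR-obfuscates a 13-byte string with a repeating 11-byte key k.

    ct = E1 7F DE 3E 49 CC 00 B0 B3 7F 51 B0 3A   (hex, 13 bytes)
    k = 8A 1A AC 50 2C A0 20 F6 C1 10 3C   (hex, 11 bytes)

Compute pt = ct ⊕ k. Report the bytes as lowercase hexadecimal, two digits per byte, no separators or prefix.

The 11-byte key repeats, so the effective keystream is 8a 1a ac 50 2c a0 20 f6 c1 10 3c 8a 1a.
byte 0: e1 XOR 8a = 6b
byte 1: 7f XOR 1a = 65
byte 2: de XOR ac = 72
byte 3: 3e XOR 50 = 6e
byte 4: 49 XOR 2c = 65
byte 5: cc XOR a0 = 6c
byte 6: 00 XOR 20 = 20
byte 7: b0 XOR f6 = 46
byte 8: b3 XOR c1 = 72
byte 9: 7f XOR 10 = 6f
byte 10: 51 XOR 3c = 6d
byte 11: b0 XOR 8a = 3a
byte 12: 3a XOR 1a = 20

6b65726e656c2046726f6d3a20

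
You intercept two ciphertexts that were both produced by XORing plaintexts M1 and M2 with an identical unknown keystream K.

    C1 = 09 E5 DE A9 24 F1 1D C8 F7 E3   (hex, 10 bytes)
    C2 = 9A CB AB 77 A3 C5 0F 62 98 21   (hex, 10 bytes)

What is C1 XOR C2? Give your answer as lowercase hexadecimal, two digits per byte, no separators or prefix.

C1 ⊕ C2 = (M1 ⊕ K) ⊕ (M2 ⊕ K) = M1 ⊕ M2 — the shared key cancels under XOR.
byte 0:   9 XOR 154 = 147
byte 1: 229 XOR 203 =  46
byte 2: 222 XOR 171 = 117
byte 3: 169 XOR 119 = 222
byte 4:  36 XOR 163 = 135
byte 5: 241 XOR 197 =  52
byte 6:  29 XOR  15 =  18
byte 7: 200 XOR  98 = 170
byte 8: 247 XOR 152 = 111
byte 9: 227 XOR  33 = 194

932e75de873412aa6fc2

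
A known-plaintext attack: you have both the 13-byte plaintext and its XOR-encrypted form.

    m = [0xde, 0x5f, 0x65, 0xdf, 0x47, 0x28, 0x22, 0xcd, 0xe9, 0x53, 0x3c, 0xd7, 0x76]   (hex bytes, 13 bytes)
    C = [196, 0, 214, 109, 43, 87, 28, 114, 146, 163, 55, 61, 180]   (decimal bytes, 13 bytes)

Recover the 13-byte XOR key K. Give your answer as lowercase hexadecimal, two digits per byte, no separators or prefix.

1a5fb3b26c7f3ebf7bf00beac2

Since C = m ⊕ K, XORing both sides with m gives K = m ⊕ C.
222 XOR 196 =  26
 95 XOR   0 =  95
101 XOR 214 = 179
223 XOR 109 = 178
 71 XOR  43 = 108
 40 XOR  87 = 127
 34 XOR  28 =  62
205 XOR 114 = 191
233 XOR 146 = 123
 83 XOR 163 = 240
 60 XOR  55 =  11
215 XOR  61 = 234
118 XOR 180 = 194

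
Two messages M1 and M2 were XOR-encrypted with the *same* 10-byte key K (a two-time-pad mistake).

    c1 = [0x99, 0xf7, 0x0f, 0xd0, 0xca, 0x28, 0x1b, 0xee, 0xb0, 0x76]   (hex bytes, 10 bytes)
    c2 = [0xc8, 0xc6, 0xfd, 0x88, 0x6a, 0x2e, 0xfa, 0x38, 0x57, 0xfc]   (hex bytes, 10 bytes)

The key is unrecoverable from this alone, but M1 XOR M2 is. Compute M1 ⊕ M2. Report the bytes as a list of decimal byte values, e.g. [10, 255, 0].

[81, 49, 242, 88, 160, 6, 225, 214, 231, 138]

c1 ⊕ c2 = (M1 ⊕ K) ⊕ (M2 ⊕ K) = M1 ⊕ M2 — the shared key cancels under XOR.
153 XOR 200 =  81
247 XOR 198 =  49
 15 XOR 253 = 242
208 XOR 136 =  88
202 XOR 106 = 160
 40 XOR  46 =   6
 27 XOR 250 = 225
238 XOR  56 = 214
176 XOR  87 = 231
118 XOR 252 = 138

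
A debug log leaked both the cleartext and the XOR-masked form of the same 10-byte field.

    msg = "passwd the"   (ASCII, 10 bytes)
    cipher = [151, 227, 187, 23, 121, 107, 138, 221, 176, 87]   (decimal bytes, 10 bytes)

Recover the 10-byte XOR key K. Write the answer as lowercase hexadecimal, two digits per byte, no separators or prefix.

Since cipher = msg ⊕ K, XORing both sides with msg gives K = msg ⊕ cipher.
70 XOR 97 = e7
61 XOR e3 = 82
73 XOR bb = c8
73 XOR 17 = 64
77 XOR 79 = 0e
64 XOR 6b = 0f
20 XOR 8a = aa
74 XOR dd = a9
68 XOR b0 = d8
65 XOR 57 = 32

e782c8640e0faaa9d832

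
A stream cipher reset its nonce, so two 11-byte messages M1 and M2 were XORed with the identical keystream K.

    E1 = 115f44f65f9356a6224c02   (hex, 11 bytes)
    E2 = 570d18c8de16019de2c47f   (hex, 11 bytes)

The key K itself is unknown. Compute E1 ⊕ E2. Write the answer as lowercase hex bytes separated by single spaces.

E1 ⊕ E2 = (M1 ⊕ K) ⊕ (M2 ⊕ K) = M1 ⊕ M2 — the shared key cancels under XOR.
11 xor 57 = 46
5f xor 0d = 52
44 xor 18 = 5c
f6 xor c8 = 3e
5f xor de = 81
93 xor 16 = 85
56 xor 01 = 57
a6 xor 9d = 3b
22 xor e2 = c0
4c xor c4 = 88
02 xor 7f = 7d

46 52 5c 3e 81 85 57 3b c0 88 7d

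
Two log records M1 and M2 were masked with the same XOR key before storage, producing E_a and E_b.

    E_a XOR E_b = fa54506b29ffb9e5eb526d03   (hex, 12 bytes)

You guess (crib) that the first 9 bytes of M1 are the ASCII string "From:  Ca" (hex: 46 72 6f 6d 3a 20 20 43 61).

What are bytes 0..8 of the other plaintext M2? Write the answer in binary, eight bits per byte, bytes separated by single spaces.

10111100 00100110 00111111 00000110 00010011 11011111 10011001 10100110 10001010

Since E_a ⊕ E_b = M1 ⊕ M2, XORing with the guessed M1 bytes yields the corresponding M2 bytes: M2 = (E_a ⊕ E_b) ⊕ M1.
fa XOR 46 = bc
54 XOR 72 = 26
50 XOR 6f = 3f
6b XOR 6d = 06
29 XOR 3a = 13
ff XOR 20 = df
b9 XOR 20 = 99
e5 XOR 43 = a6
eb XOR 61 = 8a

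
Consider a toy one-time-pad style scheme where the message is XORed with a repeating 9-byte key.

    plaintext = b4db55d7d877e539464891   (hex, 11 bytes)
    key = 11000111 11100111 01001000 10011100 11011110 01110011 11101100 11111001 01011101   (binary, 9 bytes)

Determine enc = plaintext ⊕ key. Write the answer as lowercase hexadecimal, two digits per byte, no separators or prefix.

The 9-byte key repeats, so the effective keystream is c7 e7 48 9c de 73 ec f9 5d c7 e7.
byte 0: 180 xor 199 = 115
byte 1: 219 xor 231 =  60
byte 2:  85 xor  72 =  29
byte 3: 215 xor 156 =  75
byte 4: 216 xor 222 =   6
byte 5: 119 xor 115 =   4
byte 6: 229 xor 236 =   9
byte 7:  57 xor 249 = 192
byte 8:  70 xor  93 =  27
byte 9:  72 xor 199 = 143
byte 10: 145 xor 231 = 118

733c1d4b060409c01b8f76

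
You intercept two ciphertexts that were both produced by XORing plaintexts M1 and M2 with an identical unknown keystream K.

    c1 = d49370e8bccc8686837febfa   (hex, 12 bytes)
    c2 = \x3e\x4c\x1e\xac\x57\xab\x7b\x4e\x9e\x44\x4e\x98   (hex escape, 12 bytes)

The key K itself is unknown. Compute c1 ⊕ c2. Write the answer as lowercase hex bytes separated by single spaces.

c1 ⊕ c2 = (M1 ⊕ K) ⊕ (M2 ⊕ K) = M1 ⊕ M2 — the shared key cancels under XOR.
byte 0: 11010100 xor 00111110 = 11101010
byte 1: 10010011 xor 01001100 = 11011111
byte 2: 01110000 xor 00011110 = 01101110
byte 3: 11101000 xor 10101100 = 01000100
byte 4: 10111100 xor 01010111 = 11101011
byte 5: 11001100 xor 10101011 = 01100111
byte 6: 10000110 xor 01111011 = 11111101
byte 7: 10000110 xor 01001110 = 11001000
byte 8: 10000011 xor 10011110 = 00011101
byte 9: 01111111 xor 01000100 = 00111011
byte 10: 11101011 xor 01001110 = 10100101
byte 11: 11111010 xor 10011000 = 01100010

ea df 6e 44 eb 67 fd c8 1d 3b a5 62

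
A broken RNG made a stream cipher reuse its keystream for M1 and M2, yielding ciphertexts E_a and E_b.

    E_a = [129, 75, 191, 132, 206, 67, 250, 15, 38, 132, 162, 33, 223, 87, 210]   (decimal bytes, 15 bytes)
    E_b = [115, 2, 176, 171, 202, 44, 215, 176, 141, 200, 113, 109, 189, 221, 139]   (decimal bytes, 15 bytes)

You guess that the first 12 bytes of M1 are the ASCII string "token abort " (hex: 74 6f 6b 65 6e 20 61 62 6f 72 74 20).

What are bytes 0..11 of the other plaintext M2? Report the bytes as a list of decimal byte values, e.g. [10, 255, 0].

First, E_a ⊕ E_b = (M1 ⊕ K) ⊕ (M2 ⊕ K) = M1 ⊕ M2, so the key drops out. Then M2 = (M1 ⊕ M2) ⊕ M1 over the first 12 bytes.
byte 0: (81 ⊕ 73) ⊕ 74 = f2 ⊕ 74 = 86
byte 1: (4b ⊕ 02) ⊕ 6f = 49 ⊕ 6f = 26
byte 2: (bf ⊕ b0) ⊕ 6b = 0f ⊕ 6b = 64
byte 3: (84 ⊕ ab) ⊕ 65 = 2f ⊕ 65 = 4a
byte 4: (ce ⊕ ca) ⊕ 6e = 04 ⊕ 6e = 6a
byte 5: (43 ⊕ 2c) ⊕ 20 = 6f ⊕ 20 = 4f
byte 6: (fa ⊕ d7) ⊕ 61 = 2d ⊕ 61 = 4c
byte 7: (0f ⊕ b0) ⊕ 62 = bf ⊕ 62 = dd
byte 8: (26 ⊕ 8d) ⊕ 6f = ab ⊕ 6f = c4
byte 9: (84 ⊕ c8) ⊕ 72 = 4c ⊕ 72 = 3e
byte 10: (a2 ⊕ 71) ⊕ 74 = d3 ⊕ 74 = a7
byte 11: (21 ⊕ 6d) ⊕ 20 = 4c ⊕ 20 = 6c

[134, 38, 100, 74, 106, 79, 76, 221, 196, 62, 167, 108]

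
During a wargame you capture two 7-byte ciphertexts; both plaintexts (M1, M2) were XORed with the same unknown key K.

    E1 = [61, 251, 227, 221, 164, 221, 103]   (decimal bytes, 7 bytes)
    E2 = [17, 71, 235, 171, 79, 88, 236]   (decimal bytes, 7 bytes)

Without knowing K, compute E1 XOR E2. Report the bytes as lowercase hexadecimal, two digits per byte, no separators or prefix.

2cbc0876eb858b

E1 ⊕ E2 = (M1 ⊕ K) ⊕ (M2 ⊕ K) = M1 ⊕ M2 — the shared key cancels under XOR.
byte 0: 00111101 xor 00010001 = 00101100
byte 1: 11111011 xor 01000111 = 10111100
byte 2: 11100011 xor 11101011 = 00001000
byte 3: 11011101 xor 10101011 = 01110110
byte 4: 10100100 xor 01001111 = 11101011
byte 5: 11011101 xor 01011000 = 10000101
byte 6: 01100111 xor 11101100 = 10001011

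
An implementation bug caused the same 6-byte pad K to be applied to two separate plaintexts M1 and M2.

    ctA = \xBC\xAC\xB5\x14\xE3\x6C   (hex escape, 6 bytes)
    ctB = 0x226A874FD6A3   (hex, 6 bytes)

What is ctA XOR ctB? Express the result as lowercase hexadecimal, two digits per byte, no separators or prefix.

ctA ⊕ ctB = (M1 ⊕ K) ⊕ (M2 ⊕ K) = M1 ⊕ M2 — the shared key cancels under XOR.
10111100 ^ 00100010 = 10011110
10101100 ^ 01101010 = 11000110
10110101 ^ 10000111 = 00110010
00010100 ^ 01001111 = 01011011
11100011 ^ 11010110 = 00110101
01101100 ^ 10100011 = 11001111

9ec6325b35cf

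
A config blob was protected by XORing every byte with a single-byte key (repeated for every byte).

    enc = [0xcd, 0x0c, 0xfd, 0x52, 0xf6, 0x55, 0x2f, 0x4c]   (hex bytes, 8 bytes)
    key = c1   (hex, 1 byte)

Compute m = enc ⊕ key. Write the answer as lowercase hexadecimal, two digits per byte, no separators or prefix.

The 1-byte key repeats, so the effective keystream is c1 c1 c1 c1 c1 c1 c1 c1.
byte 0: 205 ^ 193 =  12
byte 1:  12 ^ 193 = 205
byte 2: 253 ^ 193 =  60
byte 3:  82 ^ 193 = 147
byte 4: 246 ^ 193 =  55
byte 5:  85 ^ 193 = 148
byte 6:  47 ^ 193 = 238
byte 7:  76 ^ 193 = 141

0ccd3c933794ee8d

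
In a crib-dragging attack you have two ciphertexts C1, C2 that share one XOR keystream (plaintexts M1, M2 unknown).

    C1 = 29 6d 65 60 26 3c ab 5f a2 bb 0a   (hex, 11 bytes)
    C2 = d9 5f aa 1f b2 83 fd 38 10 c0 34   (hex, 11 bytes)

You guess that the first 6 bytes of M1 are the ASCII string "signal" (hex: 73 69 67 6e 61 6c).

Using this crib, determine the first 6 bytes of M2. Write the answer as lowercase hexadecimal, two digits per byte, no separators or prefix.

First, C1 ⊕ C2 = (M1 ⊕ K) ⊕ (M2 ⊕ K) = M1 ⊕ M2, so the key drops out. Then M2 = (M1 ⊕ M2) ⊕ M1 over the first 6 bytes.
byte 0: (29 XOR d9) XOR 73 = f0 XOR 73 = 83
byte 1: (6d XOR 5f) XOR 69 = 32 XOR 69 = 5b
byte 2: (65 XOR aa) XOR 67 = cf XOR 67 = a8
byte 3: (60 XOR 1f) XOR 6e = 7f XOR 6e = 11
byte 4: (26 XOR b2) XOR 61 = 94 XOR 61 = f5
byte 5: (3c XOR 83) XOR 6c = bf XOR 6c = d3

835ba811f5d3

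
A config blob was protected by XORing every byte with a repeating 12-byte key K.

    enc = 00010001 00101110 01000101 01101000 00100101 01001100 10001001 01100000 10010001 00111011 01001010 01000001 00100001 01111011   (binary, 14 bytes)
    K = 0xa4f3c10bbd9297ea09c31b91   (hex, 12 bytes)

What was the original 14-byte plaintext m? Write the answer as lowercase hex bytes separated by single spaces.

The 12-byte key repeats, so the effective keystream is a4 f3 c1 0b bd 92 97 ea 09 c3 1b 91 a4 f3.
byte 0:  17 ⊕ 164 = 181
byte 1:  46 ⊕ 243 = 221
byte 2:  69 ⊕ 193 = 132
byte 3: 104 ⊕  11 =  99
byte 4:  37 ⊕ 189 = 152
byte 5:  76 ⊕ 146 = 222
byte 6: 137 ⊕ 151 =  30
byte 7:  96 ⊕ 234 = 138
byte 8: 145 ⊕   9 = 152
byte 9:  59 ⊕ 195 = 248
byte 10:  74 ⊕  27 =  81
byte 11:  65 ⊕ 145 = 208
byte 12:  33 ⊕ 164 = 133
byte 13: 123 ⊕ 243 = 136

b5 dd 84 63 98 de 1e 8a 98 f8 51 d0 85 88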